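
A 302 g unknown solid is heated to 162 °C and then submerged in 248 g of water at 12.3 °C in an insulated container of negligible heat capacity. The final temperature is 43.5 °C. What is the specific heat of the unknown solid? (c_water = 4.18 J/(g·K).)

Heat lost by the unknown solid = heat gained by the water:
302·c·(162 − 43.5) = 248·4.18·(43.5 − 12.3)
35787 c = 32343  ⇒  c ≈ 0.9038 J/(g·K)

c ≈ 0.904 J/(g·K)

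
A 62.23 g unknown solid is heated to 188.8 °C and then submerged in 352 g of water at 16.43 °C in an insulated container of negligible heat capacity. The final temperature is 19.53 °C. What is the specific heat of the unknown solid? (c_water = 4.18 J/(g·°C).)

c ≈ 0.433 J/(g·°C)

Heat gained plus heat lost sum to zero:
62.23·c·(19.53 − 188.8) + 352·4.18·(19.53 − 16.43) = 0
-10534 c = -4561.2
c = -4561.2/-10534 ≈ 0.433 J/(g·°C)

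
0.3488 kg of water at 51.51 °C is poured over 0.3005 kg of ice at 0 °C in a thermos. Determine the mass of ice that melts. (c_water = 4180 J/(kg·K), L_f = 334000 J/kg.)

Cooling the water to 0 °C releases 0.3488×4180×51.51 = 75101 J.
To melt every bit of ice: 0.3005×334000 = 100367 J.
75101 J < 100367 J, so only part of the ice melts and the system sits at 0 °C.
m_melt = 75101 / L_f = 0.2249 kg.

m_melted ≈ 0.225 kg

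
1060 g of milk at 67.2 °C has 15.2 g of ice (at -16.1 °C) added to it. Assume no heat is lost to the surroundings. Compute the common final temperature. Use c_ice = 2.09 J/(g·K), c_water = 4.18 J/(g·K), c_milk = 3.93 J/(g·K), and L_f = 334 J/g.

Let T be the final temperature. ΣQ_i = 0:
warm ice to 0 °C: 15.2×2.09×(0 − (-16.1)) = 511.46; fusion: m_ice L_f = 15.2×334 = 5076.8; warm the meltwater: 63.54 T; milk cools: 1060×3.93×(T − 67.2) = 4165.8(T − 67.2)
4229.3 T = 279942 − 5588.3 = 274353
T ≈ 64.87 °C — above 0 °C, consistent with complete melting.

T_f ≈ 64.9 °C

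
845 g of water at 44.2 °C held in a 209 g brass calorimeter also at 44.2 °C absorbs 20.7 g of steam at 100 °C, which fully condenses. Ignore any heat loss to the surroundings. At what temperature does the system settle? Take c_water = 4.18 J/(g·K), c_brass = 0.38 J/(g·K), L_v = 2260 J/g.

T_f ≈ 58.2 °C

Setting the total heat transfer to zero:
latent heat released on condensation: 20.7×2260 = 46782
  condensate cools 100→T: 20.7×4.18×(T − 100) = 86.53(T − 100)
  original water: 3532.1(T − 44.2)
  cup: 79.42(T − 44.2)
3698 T = 46782 + 8652.6 + 159629 = 215064
T ≈ 58.16 °C, under the boiling point, so the assumption holds.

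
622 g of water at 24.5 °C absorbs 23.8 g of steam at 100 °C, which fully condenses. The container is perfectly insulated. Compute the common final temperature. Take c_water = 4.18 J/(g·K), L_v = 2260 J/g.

T_f ≈ 47.2 °C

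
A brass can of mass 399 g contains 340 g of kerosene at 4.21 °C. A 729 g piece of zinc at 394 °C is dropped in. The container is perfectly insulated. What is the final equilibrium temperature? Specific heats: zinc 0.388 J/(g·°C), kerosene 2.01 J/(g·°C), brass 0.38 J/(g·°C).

T_f ≈ 102.8 °C

Energy conservation, ΣQ = 0:
729×0.388×(T − 394) + 340×2.01×(T − 4.21) + 399×0.38×(T − 4.21) = 0
(282.85 + 683.4 + 151.62) T = 282.85×394 + 683.4×4.21 + 151.62×4.21
T = 114959 / 1117.9 = 103 °C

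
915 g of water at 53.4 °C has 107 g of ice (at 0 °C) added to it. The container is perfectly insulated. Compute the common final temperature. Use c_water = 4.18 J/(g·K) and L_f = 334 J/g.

Taking heat into each body as positive, Σ m c ΔT = 0:
latent heat to melt: 107·334 = 35738; meltwater 0→T: 107·4.18·T = 447.26 T; water cools: 915·4.18·(T − 53.4) = 3824.7(T − 53.4)
4272 T = 204239 − 35738 = 168501
T ≈ 39.44 °C. Since T > 0 °C, the all-ice-melts assumption holds.

T_f ≈ 39.4 °C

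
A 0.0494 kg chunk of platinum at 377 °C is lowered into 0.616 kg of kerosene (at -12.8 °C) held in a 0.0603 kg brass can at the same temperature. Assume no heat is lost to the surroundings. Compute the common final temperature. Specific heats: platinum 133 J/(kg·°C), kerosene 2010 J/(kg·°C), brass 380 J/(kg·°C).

T_f is the heat-capacity-weighted average of the initial temperatures:
T_f = (6.57·377 + 1238.2·(-12.8) + 22.91·(-12.8)) / (6.57 + 1238.2 + 22.91)
    = -13665 / 1267.6 ≈ -10.78 °C

T_f ≈ -10.8 °C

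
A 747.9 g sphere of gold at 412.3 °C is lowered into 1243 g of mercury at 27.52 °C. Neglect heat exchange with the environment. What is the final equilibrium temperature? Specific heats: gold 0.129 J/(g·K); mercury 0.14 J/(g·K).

Setting the total heat transfer to zero:
747.9*0.129*(T − 412.3) + 1243*0.14*(T − 27.52) = 0
96.48(T − 412.3) + 174.02(T − 27.52) = 0
(96.48 + 174.02) T = 96.48*412.3 + 174.02*27.52
T ≈ 164.76 °C

T_f ≈ 164.8 °C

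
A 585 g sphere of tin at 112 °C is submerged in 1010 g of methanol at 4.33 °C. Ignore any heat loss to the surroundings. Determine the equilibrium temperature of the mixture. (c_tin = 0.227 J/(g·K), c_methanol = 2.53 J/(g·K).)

Net heat exchanged in the isolated system is zero:
585·0.227·(T − 112) + 1010·2.53·(T − 4.33) = 0
(132.8 + 2555.3) T = 132.8·112 + 2555.3·4.33
T ≈ 9.65 °C

T_f ≈ 9.6 °C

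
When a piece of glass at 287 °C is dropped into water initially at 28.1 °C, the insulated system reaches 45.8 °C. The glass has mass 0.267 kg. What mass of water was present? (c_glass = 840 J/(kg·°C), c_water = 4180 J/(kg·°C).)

m ≈ 0.731 kg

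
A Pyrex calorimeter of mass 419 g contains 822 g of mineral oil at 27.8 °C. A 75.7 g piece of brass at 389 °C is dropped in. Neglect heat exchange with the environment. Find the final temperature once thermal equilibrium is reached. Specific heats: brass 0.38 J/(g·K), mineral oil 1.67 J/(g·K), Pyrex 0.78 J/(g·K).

Taking heat into each body as positive, Σ m c ΔT = 0:
75.7×0.38×(T − 389) + 822×1.67×(T − 27.8) + 419×0.78×(T − 27.8) = 0
1728.3 T = 58438
T ≈ 33.81 °C

T_f ≈ 33.8 °C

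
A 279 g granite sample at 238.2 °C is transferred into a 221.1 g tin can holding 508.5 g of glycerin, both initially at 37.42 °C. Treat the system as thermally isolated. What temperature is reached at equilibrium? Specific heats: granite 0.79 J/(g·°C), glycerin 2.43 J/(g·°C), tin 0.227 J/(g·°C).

With ΣQ=0 the equilibrium temperature is the m·c-weighted mean:
T_f = (220.41*238.2 + 1235.7*37.42 + 50.19*37.42) / (220.41 + 1235.7 + 50.19)
    = 100618 / 1506.3 ≈ 66.80 °C

T_f ≈ 66.8 °C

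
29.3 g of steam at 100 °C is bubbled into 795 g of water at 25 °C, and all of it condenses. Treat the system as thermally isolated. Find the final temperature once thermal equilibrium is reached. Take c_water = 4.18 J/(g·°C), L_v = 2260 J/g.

T_f ≈ 46.9 °C

Net heat exchanged in the isolated system is zero:
condense steam: −29.3×2260 = −66218; condensate cools 100→T: 29.3×4.18×(T − 100) = 122.47(T − 100); original water: 3323.1(T − 25)
3445.6 T = 66218 + 12247 + 83078 = 161543
T ≈ 46.88 °C (< 100 °C, so full condensation is consistent).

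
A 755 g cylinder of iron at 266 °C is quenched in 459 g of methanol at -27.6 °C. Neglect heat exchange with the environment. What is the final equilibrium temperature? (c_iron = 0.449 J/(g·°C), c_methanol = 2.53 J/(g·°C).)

T_f = Σ m_i c_i T_i / Σ m_i c_i:
T_f = (339*266 + 1161.3*(-27.6)) / (339 + 1161.3)
    = 58122 / 1500.3 ≈ 38.74 °C

T_f ≈ 38.7 °C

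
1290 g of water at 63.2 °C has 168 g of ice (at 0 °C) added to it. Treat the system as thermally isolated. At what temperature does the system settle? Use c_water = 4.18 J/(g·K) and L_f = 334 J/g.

T_f ≈ 46.7 °C

Energy conservation, ΣQ = 0:
latent heat to melt: 168·334 = 56112
  meltwater 0→T: 168·4.18·T = 702.24 T
  water cools: 1290·4.18·(T − 63.2) = 5392.2(T − 63.2)
6094.4 T = 340787 − 56112 = 284675
T ≈ 46.71 °C (positive, so assuming full melt was valid).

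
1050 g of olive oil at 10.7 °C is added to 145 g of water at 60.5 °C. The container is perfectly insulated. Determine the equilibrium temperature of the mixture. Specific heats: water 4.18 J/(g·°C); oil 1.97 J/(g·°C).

T_f ≈ 22.0 °C

Net heat exchanged in the isolated system is zero:
145·4.18·(T − 60.5) + 1050·1.97·(T − 10.7) = 0
606.1(T − 60.5) + 2068.5(T − 10.7) = 0
(606.1 + 2068.5) T = 606.1·60.5 + 2068.5·10.7
T = 58802 / 2674.6 = 22 °C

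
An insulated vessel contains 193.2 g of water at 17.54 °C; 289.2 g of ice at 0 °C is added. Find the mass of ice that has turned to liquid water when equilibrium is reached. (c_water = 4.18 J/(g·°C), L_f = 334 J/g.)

m_melted ≈ 42.4 g

Cooling the water to 0 °C releases 193.2×4.18×17.54 = 14165 J.
Fully melting the ice requires m_ice L_f = 289.2×334 = 96593 J.
That's not enough to melt it all — equilibrium is at 0 °C with ice remaining.
m_melted×334 = 14165  ⇒  m_melted ≈ 42.41 g.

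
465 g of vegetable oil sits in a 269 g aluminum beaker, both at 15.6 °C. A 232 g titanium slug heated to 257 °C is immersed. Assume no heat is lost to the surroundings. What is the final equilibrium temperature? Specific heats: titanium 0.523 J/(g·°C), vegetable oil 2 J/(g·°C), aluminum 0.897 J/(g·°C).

T_f ≈ 38.3 °C

T_f = Σ m_i c_i T_i / Σ m_i c_i:
T_f = (121.34·257 + 930·15.6 + 241.29·15.6) / (121.34 + 930 + 241.29)
    = 49456 / 1292.6 ≈ 38.26 °C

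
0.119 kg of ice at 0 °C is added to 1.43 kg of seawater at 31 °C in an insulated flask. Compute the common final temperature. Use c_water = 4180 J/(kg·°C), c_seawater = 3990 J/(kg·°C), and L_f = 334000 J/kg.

T_f ≈ 22.1 °C

Conservation of energy gives ΣQ = 0:
latent heat to melt: 0.119×334000 = 39746
  warm the meltwater: 497.42 T
  seawater: 5705.7(T − 31)
6203.1 T = 176877 − 39746 = 137131
T ≈ 22.11 °C (positive, so assuming full melt was valid).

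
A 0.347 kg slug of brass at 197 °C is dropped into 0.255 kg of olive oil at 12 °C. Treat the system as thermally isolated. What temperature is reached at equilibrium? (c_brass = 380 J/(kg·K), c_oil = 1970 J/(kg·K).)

Setting the total heat transfer to zero:
0.347×380×(T − 197) + 0.255×1970×(T − 12) = 0
131.86(T − 197) + 502.35(T − 12) = 0
(131.86 + 502.35) T = 131.86×197 + 502.35×12
T = 32005 / 634.21 = 50.5 °C

T_f ≈ 50.5 °C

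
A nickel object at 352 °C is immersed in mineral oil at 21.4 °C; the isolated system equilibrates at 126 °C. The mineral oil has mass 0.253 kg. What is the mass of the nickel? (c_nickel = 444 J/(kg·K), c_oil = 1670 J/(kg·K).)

|Q_nickel| = |Q_oil|:
m·444·(352 − 126) = 0.253·1670·(126 − 21.4)
100344 m = 44195  ⇒  m ≈ 0.4404 kg

m ≈ 0.44 kg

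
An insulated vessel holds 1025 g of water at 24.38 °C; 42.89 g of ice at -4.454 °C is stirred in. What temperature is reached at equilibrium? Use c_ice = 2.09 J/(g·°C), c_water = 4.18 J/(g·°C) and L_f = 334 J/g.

Energy conservation, ΣQ = 0:
warm ice to 0 °C: 42.89·2.09·(0 − (-4.454)) = 399.26; fusion: m_ice L_f = 42.89·334 = 14325; meltwater 0→T: 42.89·4.18·T = 179.28 T; water cools: 1025·4.18·(T − 24.38) = 4284.5(T − 24.38)
4463.8 T = 104456 − 14725 = 89732
T ≈ 20.10 °C (positive, so assuming full melt was valid).

T_f ≈ 20.1 °C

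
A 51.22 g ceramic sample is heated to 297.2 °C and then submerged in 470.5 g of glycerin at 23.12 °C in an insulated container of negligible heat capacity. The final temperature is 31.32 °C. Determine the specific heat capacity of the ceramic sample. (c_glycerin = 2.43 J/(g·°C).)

m_s c (T_s − T_f) = m_glycerin c_glycerin (T_f − T_0):
51.22×c×(297.2 − 31.32) = 470.5×2.43×(31.32 − 23.12)
13618 c = 9375.2  ⇒  c ≈ 0.6884 J/(g·°C)

c ≈ 0.688 J/(g·°C)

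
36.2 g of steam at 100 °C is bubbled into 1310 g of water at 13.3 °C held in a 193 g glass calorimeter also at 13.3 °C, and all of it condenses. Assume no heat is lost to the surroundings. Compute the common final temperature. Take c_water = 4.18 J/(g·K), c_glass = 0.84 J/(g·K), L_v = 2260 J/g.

Energy balance with sensible and latent terms:
condense steam: −36.2×2260 = −81812; condensed water 100 °C→T: 151.32(T − 100); water warms: 1310×4.18×(T − 13.3) = 5475.8(T − 13.3); cup: 162.12(T − 13.3)
5789.2 T = 81812 + 15132 + 74984 = 171928
T ≈ 29.70 °C (< 100 °C, so full condensation is consistent).

T_f ≈ 29.7 °C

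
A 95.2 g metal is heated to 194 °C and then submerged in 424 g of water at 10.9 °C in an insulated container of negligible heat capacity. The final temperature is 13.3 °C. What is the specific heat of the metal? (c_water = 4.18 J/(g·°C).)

c ≈ 0.247 J/(g·°C)

Heat lost by the metal = heat gained by the water:
95.2×c×(194 − 13.3) = 424×4.18×(13.3 − 10.9)
17203 c = 4253.6  ⇒  c ≈ 0.2473 J/(g·°C)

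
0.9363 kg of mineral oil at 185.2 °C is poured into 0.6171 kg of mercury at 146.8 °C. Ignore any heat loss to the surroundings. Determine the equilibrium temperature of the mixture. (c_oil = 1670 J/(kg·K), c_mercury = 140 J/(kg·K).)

Conservation of energy gives ΣQ = 0:
0.9363×1670×(T − 185.2) + 0.6171×140×(T − 146.8) = 0
1650 T = 302265
T = 302265 / 1650 = 183 °C

T_f ≈ 183.2 °C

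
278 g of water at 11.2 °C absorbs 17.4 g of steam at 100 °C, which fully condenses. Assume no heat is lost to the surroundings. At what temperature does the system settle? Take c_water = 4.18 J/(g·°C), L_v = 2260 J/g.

Net heat exchanged in the isolated system is zero:
steam→water at 100 °C releases m L_v = 17.4×2260 = 39324; condensed water 100 °C→T: 72.73(T − 100); original water: 1162(T − 11.2)
1234.8 T = 39324 + 7273.2 + 13015 = 59612
T ≈ 48.28 °C (< 100 °C, so full condensation is consistent).

T_f ≈ 48.3 °C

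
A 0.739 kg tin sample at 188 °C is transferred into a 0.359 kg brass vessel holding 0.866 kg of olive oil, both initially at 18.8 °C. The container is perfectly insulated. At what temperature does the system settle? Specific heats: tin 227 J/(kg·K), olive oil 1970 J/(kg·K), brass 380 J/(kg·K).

T_f ≈ 32.9 °C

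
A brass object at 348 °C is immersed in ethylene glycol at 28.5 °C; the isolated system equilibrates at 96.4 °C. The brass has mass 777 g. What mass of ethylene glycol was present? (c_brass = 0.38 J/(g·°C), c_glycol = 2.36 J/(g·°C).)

Heat lost by the brass = heat gained by the glycol:
777×0.38×(348 − 96.4) = m×2.36×(96.4 − 28.5)
160.24 m = 74287  ⇒  m ≈ 463.6 g

m ≈ 464 g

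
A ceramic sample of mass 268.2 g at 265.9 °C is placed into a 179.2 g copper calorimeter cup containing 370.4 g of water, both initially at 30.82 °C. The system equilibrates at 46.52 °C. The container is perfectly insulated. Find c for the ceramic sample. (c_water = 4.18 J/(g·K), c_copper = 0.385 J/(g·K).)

c ≈ 0.432 J/(g·K)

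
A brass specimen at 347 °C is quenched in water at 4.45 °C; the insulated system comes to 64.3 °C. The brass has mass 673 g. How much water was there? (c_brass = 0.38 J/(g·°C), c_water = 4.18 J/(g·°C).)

Net heat exchanged in the isolated system is zero:
673×0.38×(64.3 − 347) + m×4.18×(64.3 − 4.45) = 0
250.17 m = 72298
m = 72298/250.17 ≈ 289 g

m ≈ 289 g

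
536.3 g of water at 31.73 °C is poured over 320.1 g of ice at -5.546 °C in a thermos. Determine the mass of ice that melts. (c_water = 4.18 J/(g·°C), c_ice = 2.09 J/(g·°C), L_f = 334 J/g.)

m_melted ≈ 202 g

Water can give up m c ΔT = 536.3×4.18×31.73 = 71130 J before reaching 0 °C.
Of that, 320.1×2.09×5.546 = 3710.3 J goes to bring the ice to 0 °C, leaving 67420 J.
Melting all 320.1 g of ice would need 320.1×334 = 106913 J.
That's not enough to melt it all — equilibrium is at 0 °C with ice remaining.
Mass melted = 67420/334 ≈ 201.9 g.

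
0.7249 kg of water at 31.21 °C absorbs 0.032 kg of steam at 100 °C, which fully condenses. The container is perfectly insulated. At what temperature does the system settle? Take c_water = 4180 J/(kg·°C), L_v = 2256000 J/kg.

T_f ≈ 56.9 °C

Net heat exchanged in the isolated system is zero:
condense steam: −0.032×2256000 = −72192; condensed water 100 °C→T: 133.76(T − 100); water warms: 0.7249×4180×(T − 31.21) = 3030.1(T − 31.21)
3163.8 T = 72192 + 13376 + 94569 = 180137
T ≈ 56.94 °C, under the boiling point, so the assumption holds.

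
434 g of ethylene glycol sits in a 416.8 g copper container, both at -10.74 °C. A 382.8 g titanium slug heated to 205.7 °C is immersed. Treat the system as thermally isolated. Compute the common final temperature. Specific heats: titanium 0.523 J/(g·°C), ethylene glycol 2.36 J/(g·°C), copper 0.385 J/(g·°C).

T_f ≈ 20.5 °C

Energy conservation, ΣQ = 0:
382.8·0.523·(T − 205.7) + 434·2.36·(T − (-10.74)) + 416.8·0.385·(T − (-10.74)) = 0
200.2(T − 205.7) + 1024.2(T − (-10.74)) + 160.47(T − (-10.74)) = 0
(200.2 + 1024.2 + 160.47) T = 200.2·205.7 + 1024.2·(-10.74) + 160.47·(-10.74)
T = 28458 / 1384.9 = 20.5 °C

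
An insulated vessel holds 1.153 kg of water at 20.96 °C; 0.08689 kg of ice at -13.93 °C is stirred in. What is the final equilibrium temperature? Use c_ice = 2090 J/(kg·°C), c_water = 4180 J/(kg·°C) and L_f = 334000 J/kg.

T_f ≈ 13.4 °C

Energy conservation, ΣQ = 0:
ice -13.93→0 °C: 0.08689×2090×13.93 = 2529.7; fusion: m_ice L_f = 0.08689×334000 = 29021; warm the meltwater: 363.2 T; water cools: 1.153×4180×(T − 20.96) = 4819.5(T − 20.96)
5182.7 T = 101018 − 31551 = 69467
T ≈ 13.40 °C (positive, so assuming full melt was valid).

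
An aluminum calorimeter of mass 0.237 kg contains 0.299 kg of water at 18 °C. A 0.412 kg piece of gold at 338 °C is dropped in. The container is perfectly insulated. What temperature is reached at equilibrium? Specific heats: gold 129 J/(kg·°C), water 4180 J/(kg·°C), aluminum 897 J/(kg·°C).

Let T be the final temperature. ΣQ_i = 0:
0.412×129×(T − 338) + 0.299×4180×(T − 18) + 0.237×897×(T − 18) = 0
53.15(T − 338) + 1249.8(T − 18) + 212.59(T − 18) = 0
(53.15 + 1249.8 + 212.59) T = 53.15×338 + 1249.8×18 + 212.59×18
T = 44287/1515.6 ≈ 29.22 °C

T_f ≈ 29.2 °C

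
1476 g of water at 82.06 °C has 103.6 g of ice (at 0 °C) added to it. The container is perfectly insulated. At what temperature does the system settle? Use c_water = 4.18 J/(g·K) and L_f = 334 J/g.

Conservation of energy gives ΣQ = 0:
melt ice: 103.6·334 = 34602
  meltwater 0→T: 103.6·4.18·T = 433.05 T
  water: 6169.7(T − 82.06)
6602.7 T = 506284 − 34602 = 471682
T ≈ 71.44 °C — above 0 °C, consistent with complete melting.

T_f ≈ 71.4 °C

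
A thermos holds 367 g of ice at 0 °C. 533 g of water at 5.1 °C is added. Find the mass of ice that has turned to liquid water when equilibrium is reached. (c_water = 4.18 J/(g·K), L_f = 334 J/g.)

m_melted ≈ 34 g

Water can give up m c ΔT = 533×4.18×5.1 = 11362 J before reaching 0 °C.
Melting all 367 g of ice would need 367×334 = 122578 J.
That's not enough to melt it all — equilibrium is at 0 °C with ice remaining.
m_melt = 11362 / L_f = 34.02 g.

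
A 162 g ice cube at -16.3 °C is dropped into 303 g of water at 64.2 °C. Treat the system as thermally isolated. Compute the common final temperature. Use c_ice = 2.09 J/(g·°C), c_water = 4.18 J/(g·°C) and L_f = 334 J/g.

T_f ≈ 11.2 °C

Sum of m c ΔT and latent-heat terms is zero:
warm ice to 0 °C: 162·2.09·(0 − (-16.3)) = 5518.9
  fusion: m_ice L_f = 162·334 = 54108
  warm the meltwater: 677.16 T
  water cools: 303·4.18·(T − 64.2) = 1266.5(T − 64.2)
1943.7 T = 81312 − 59627 = 21685
T ≈ 11.16 °C — above 0 °C, consistent with complete melting.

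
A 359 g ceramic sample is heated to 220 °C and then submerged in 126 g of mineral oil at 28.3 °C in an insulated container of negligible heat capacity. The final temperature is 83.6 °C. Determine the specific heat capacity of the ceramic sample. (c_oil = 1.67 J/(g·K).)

m_s c (T_s − T_f) = m_oil c_oil (T_f − T_0):
359·c·(220 − 83.6) = 126·1.67·(83.6 − 28.3)
48968 c = 11636  ⇒  c ≈ 0.2376 J/(g·K)

c ≈ 0.238 J/(g·K)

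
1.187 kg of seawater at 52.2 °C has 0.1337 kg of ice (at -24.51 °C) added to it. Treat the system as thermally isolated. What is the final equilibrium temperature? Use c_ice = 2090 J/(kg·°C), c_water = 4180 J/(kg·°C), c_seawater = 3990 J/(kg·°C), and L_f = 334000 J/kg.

T_f ≈ 37.0 °C

Sum of m c ΔT and latent-heat terms is zero:
ice -24.51→0 °C: 0.1337×2090×24.51 = 6848.9; latent heat to melt: 0.1337×334000 = 44656; meltwater 0→T: 0.1337×4180×T = 558.87 T; seawater cools: 1.187×3990×(T − 52.2) = 4736.1(T − 52.2)
5295 T = 247226 − 51505 = 195721
T ≈ 36.96 °C (positive, so assuming full melt was valid).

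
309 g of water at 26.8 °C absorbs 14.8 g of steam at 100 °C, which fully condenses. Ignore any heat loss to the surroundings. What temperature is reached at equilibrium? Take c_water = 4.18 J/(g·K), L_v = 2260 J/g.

Energy conservation, ΣQ = 0:
condense steam: −14.8×2260 = −33448
  condensate cools 100→T: 14.8×4.18×(T − 100) = 61.86(T − 100)
  water warms: 309×4.18×(T − 26.8) = 1291.6(T − 26.8)
1353.5 T = 33448 + 6186.4 + 34615 = 74250
T ≈ 54.86 °C (< 100 °C, so full condensation is consistent).

T_f ≈ 54.9 °C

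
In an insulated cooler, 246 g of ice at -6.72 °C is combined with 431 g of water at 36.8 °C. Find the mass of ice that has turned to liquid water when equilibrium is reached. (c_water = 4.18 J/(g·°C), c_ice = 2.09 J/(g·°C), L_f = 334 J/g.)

Water can give up m c ΔT = 431·4.18·36.8 = 66298 J before reaching 0 °C.
Warming the ice to 0 °C takes 246·2.09·6.72 = 3455 J, leaving 62843 J for melting.
To melt every bit of ice: 246·334 = 82164 J.
That's not enough to melt it all — equilibrium is at 0 °C with ice remaining.
Mass melted = 62843/334 ≈ 188.2 g.

m_melted ≈ 188 g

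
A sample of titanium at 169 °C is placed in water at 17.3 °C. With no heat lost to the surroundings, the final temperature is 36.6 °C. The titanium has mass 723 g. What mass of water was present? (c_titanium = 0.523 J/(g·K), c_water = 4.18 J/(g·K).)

Net heat exchanged in the isolated system is zero:
723×0.523×(36.6 − 169) + m×4.18×(36.6 − 17.3) = 0
80.67 m = 50064
m = 50064/80.67 ≈ 620.6 g

m ≈ 621 g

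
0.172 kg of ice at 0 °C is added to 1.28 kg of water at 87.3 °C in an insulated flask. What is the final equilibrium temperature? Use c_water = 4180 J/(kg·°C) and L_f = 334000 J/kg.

Net heat exchanged in the isolated system is zero:
latent heat to melt: 0.172×334000 = 57448
  warm the meltwater: 718.96 T
  water cools: 1.28×4180×(T − 87.3) = 5350.4(T − 87.3)
6069.4 T = 467090 − 57448 = 409642
T ≈ 67.49 °C (positive, so assuming full melt was valid).

T_f ≈ 67.5 °C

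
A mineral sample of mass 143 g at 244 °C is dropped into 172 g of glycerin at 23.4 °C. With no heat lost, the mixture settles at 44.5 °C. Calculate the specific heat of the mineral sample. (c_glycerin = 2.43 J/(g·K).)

c ≈ 0.309 J/(g·K)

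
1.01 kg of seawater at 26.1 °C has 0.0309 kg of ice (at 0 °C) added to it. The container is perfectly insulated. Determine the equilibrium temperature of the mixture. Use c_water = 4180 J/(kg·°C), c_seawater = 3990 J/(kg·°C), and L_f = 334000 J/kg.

T_f ≈ 22.8 °C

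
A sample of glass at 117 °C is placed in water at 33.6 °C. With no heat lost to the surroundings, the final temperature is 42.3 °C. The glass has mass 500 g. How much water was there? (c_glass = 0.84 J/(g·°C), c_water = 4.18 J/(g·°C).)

m ≈ 863 g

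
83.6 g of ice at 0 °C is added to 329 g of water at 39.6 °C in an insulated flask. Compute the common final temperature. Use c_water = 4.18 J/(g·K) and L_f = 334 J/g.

Let T be the final temperature. ΣQ_i = 0:
fusion: m_ice L_f = 83.6×334 = 27922
  warm the meltwater: 349.45 T
  water cools: 329×4.18×(T − 39.6) = 1375.2(T − 39.6)
1724.7 T = 54459 − 27922 = 26536
T ≈ 15.39 °C — above 0 °C, consistent with complete melting.

T_f ≈ 15.4 °C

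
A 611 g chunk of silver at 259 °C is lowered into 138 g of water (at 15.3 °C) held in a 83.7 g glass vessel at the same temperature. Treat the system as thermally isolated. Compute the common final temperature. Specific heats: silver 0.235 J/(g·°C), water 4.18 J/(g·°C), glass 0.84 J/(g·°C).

T_f ≈ 59.6 °C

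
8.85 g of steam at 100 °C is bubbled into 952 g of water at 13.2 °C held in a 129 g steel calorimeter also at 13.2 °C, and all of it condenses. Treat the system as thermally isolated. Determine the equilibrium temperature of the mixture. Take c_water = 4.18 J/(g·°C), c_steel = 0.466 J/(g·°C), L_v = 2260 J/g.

Let T be the final temperature. ΣQ_i = 0:
steam→water at 100 °C releases m L_v = 8.85·2260 = 20001; condensed water 100 °C→T: 36.99(T − 100); original water: 3979.4(T − 13.2); steel cup: 129·0.466·(T − 13.2) = 60.11(T − 13.2)
4076.5 T = 20001 + 3699.3 + 53321 = 77021
T ≈ 18.89 °C (< 100 °C, so full condensation is consistent).

T_f ≈ 18.9 °C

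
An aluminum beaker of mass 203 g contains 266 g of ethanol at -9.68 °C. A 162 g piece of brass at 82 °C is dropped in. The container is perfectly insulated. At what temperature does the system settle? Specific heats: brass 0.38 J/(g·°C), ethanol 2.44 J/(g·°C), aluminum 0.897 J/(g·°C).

Let T be the final temperature. ΣQ_i = 0:
162×0.38×(T − 82) + 266×2.44×(T − (-9.68)) + 203×0.897×(T − (-9.68)) = 0
61.56(T − 82) + 649.04(T − (-9.68)) + 182.09(T − (-9.68)) = 0
892.69 T = -2997.4
T = -2997.4 / 892.69 = -3.36 °C

T_f ≈ -3.4 °C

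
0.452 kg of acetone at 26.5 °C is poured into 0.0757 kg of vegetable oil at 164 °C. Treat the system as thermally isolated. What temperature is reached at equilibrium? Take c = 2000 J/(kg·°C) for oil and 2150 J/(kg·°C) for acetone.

T_f = Σ m_i c_i T_i / Σ m_i c_i:
T_f = (151.4*164 + 971.8*26.5) / (151.4 + 971.8)
    = 50582 / 1123.2 ≈ 45.03 °C

T_f ≈ 45.0 °C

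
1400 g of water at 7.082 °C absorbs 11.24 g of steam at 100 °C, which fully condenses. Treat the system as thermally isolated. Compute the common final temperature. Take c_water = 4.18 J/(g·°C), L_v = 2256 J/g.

T_f ≈ 12.1 °C

Conservation of energy gives ΣQ = 0:
condense steam: −11.24×2256 = −25357; condensate cools 100→T: 11.24×4.18×(T − 100) = 46.98(T − 100); water warms: 1400×4.18×(T − 7.082) = 5852(T − 7.082)
5899 T = 25357 + 4698.3 + 41444 = 71500
T ≈ 12.12 °C (< 100 °C, so full condensation is consistent).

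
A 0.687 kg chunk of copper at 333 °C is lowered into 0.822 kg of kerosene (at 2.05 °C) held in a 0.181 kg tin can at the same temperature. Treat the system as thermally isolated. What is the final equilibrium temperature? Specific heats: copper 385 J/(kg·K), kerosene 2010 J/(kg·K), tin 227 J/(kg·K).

With ΣQ=0 the equilibrium temperature is the m·c-weighted mean:
T_f = (264.5·333 + 1652.2·2.05 + 41.09·2.05) / (264.5 + 1652.2 + 41.09)
    = 91548 / 1957.8 ≈ 46.76 °C

T_f ≈ 46.8 °C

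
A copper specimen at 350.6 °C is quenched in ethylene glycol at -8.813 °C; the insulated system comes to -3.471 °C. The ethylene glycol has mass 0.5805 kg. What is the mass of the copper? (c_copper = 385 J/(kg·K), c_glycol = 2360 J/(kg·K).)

Conservation of energy gives ΣQ = 0:
m×385×(-3.471 − 350.6) + 0.5805×2360×(-3.471 − (-8.813)) = 0
-136317 m = -7318.4
m = -7318.4/-136317 ≈ 0.05369 kg

m ≈ 0.0537 kg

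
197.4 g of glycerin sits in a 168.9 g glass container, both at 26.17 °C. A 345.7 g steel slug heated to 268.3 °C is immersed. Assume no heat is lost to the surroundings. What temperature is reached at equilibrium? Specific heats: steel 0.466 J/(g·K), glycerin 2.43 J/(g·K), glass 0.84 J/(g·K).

T_f ≈ 76.0 °C

Setting the total heat transfer to zero:
345.7*0.466*(T − 268.3) + 197.4*2.43*(T − 26.17) + 168.9*0.84*(T − 26.17) = 0
(161.1 + 479.68 + 141.88) T = 161.1*268.3 + 479.68*26.17 + 141.88*26.17
T = 59488 / 782.65 = 76 °C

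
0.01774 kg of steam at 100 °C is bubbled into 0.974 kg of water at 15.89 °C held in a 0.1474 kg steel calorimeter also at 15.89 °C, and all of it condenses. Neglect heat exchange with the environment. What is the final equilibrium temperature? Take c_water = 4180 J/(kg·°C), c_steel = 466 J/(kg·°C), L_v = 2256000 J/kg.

T_f ≈ 26.9 °C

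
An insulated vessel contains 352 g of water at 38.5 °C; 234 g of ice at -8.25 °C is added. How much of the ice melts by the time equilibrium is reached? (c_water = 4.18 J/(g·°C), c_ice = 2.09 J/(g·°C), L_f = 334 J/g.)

m_melted ≈ 158 g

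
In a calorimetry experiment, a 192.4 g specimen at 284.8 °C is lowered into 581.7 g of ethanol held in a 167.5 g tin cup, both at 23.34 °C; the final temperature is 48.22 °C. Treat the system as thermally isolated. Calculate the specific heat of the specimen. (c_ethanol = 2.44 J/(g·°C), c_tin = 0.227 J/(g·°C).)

c ≈ 0.797 J/(g·°C)

Setting the total heat transfer to zero:
192.4×c×(48.22 − 284.8) + 581.7×2.44×(48.22 − 23.34) + 167.5×0.227×(48.22 − 23.34) = 0
-45518 c = -36259
c = -36259/-45518 ≈ 0.7966 J/(g·°C)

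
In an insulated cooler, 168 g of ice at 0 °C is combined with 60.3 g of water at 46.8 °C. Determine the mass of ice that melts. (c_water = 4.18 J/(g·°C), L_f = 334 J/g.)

m_melted ≈ 35.3 g

Water can give up m c ΔT = 60.3·4.18·46.8 = 11796 J before reaching 0 °C.
To melt every bit of ice: 168·334 = 56112 J.
Since 11796 < 56112 J, not all the ice melts; equilibrium is at 0 °C.
m_melted·334 = 11796  ⇒  m_melted ≈ 35.32 g.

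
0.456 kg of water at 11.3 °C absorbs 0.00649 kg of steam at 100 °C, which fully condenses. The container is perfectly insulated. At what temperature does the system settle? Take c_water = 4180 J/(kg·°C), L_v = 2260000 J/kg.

Heat gained plus heat lost sum to zero:
condense steam: −0.00649×2260000 = −14667; condensate cools 100→T: 0.00649×4180×(T − 100) = 27.13(T − 100); water warms: 0.456×4180×(T − 11.3) = 1906.1(T − 11.3)
1933.2 T = 14667 + 2712.8 + 21539 = 38919
T ≈ 20.13 °C (< 100 °C, so full condensation is consistent).

T_f ≈ 20.1 °C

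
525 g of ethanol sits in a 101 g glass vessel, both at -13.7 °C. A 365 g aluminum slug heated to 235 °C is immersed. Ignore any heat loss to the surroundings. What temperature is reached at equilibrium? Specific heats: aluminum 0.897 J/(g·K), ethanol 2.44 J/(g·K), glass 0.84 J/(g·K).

T_f ≈ 34.4 °C

Taking heat into each body as positive, Σ m c ΔT = 0:
365*0.897*(T − 235) + 525*2.44*(T − (-13.7)) + 101*0.84*(T − (-13.7)) = 0
327.41(T − 235) + 1281(T − (-13.7)) + 84.84(T − (-13.7)) = 0
(327.41 + 1281 + 84.84) T = 327.41*235 + 1281*(-13.7) + 84.84*(-13.7)
T ≈ 34.39 °C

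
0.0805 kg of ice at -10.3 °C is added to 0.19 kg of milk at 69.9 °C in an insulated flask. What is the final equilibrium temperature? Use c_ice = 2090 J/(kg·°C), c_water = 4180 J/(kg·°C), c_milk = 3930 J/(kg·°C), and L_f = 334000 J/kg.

T_f ≈ 21.8 °C

Energy conservation, ΣQ = 0:
warm ice to 0 °C: 0.0805×2090×(0 − (-10.3)) = 1732.9
  melt ice: 0.0805×334000 = 26887
  warm the meltwater: 336.49 T
  milk: 746.7(T − 69.9)
1083.2 T = 52194 − 28620 = 23574
T ≈ 21.76 °C — above 0 °C, consistent with complete melting.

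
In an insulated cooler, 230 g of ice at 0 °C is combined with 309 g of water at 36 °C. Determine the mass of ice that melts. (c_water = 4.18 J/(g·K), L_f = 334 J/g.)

m_melted ≈ 139 g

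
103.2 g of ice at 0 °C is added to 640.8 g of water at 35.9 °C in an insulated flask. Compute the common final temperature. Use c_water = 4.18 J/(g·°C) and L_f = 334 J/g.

T_f ≈ 19.8 °C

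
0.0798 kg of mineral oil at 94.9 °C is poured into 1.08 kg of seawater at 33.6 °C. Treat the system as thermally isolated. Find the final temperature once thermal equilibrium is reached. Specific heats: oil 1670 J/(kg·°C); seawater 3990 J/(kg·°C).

Let T be the final temperature. ΣQ_i = 0:
0.0798·1670·(T − 94.9) + 1.08·3990·(T − 33.6) = 0
133.27(T − 94.9) + 4309.2(T − 33.6) = 0
4442.5 T = 157436
T = 157436 / 4442.5 = 35.4 °C

T_f ≈ 35.4 °C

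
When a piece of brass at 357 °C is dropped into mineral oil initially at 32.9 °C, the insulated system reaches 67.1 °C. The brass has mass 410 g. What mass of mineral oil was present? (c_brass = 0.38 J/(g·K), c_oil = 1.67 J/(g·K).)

m ≈ 791 g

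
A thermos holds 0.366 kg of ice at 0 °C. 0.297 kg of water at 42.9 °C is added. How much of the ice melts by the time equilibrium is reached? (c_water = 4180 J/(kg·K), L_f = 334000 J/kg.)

m_melted ≈ 0.159 kg

Heat available from the water dropping to 0 °C: 0.297·4180·42.9 = 53259 J.
Melting all 0.366 kg of ice would need 0.366·334000 = 122244 J.
That's not enough to melt it all — equilibrium is at 0 °C with ice remaining.
Mass melted = 53259/334000 ≈ 0.1595 kg.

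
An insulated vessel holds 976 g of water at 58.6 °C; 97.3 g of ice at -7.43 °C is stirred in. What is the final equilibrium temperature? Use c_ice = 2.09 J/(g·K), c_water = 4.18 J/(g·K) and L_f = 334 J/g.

T_f ≈ 45.7 °C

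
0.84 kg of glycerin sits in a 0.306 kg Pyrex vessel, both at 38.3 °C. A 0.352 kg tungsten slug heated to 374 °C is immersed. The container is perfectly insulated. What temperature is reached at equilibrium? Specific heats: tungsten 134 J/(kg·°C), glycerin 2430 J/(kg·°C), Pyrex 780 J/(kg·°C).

T_f ≈ 45.1 °C

Conservation of energy gives ΣQ = 0:
0.352×134×(T − 374) + 0.84×2430×(T − 38.3) + 0.306×780×(T − 38.3) = 0
47.17(T − 374) + 2041.2(T − 38.3) + 238.68(T − 38.3) = 0
2327 T = 104960
T ≈ 45.10 °C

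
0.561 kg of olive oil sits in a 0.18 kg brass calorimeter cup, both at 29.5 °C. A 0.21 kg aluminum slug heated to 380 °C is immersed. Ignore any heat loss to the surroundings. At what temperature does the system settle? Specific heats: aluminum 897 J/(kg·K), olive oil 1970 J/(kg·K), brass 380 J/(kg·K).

T_f ≈ 78.0 °C

Setting the total heat transfer to zero:
0.21×897×(T − 380) + 0.561×1970×(T − 29.5) + 0.18×380×(T − 29.5) = 0
188.37(T − 380) + 1105.2(T − 29.5) + 68.4(T − 29.5) = 0
1361.9 T = 106201
T = 106201 / 1361.9 = 78 °C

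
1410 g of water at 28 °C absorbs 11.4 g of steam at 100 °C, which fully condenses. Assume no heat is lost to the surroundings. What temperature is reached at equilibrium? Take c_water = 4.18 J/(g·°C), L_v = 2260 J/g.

Sum of m c ΔT and latent-heat terms is zero:
steam→water at 100 °C releases m L_v = 11.4·2260 = 25764
  condensed water 100 °C→T: 47.65(T − 100)
  original water: 5893.8(T − 28)
5941.5 T = 25764 + 4765.2 + 165026 = 195556
T ≈ 32.91 °C — below 100 °C, confirming all the steam condensed.

T_f ≈ 32.9 °C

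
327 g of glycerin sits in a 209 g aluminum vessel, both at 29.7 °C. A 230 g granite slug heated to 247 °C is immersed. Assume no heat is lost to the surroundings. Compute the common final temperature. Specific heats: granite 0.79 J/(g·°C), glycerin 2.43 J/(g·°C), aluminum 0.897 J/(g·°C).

T_f ≈ 63.6 °C

Net heat exchanged in the isolated system is zero:
230·0.79·(T − 247) + 327·2.43·(T − 29.7) + 209·0.897·(T − 29.7) = 0
(181.7 + 794.61 + 187.47) T = 181.7·247 + 794.61·29.7 + 187.47·29.7
T ≈ 63.63 °C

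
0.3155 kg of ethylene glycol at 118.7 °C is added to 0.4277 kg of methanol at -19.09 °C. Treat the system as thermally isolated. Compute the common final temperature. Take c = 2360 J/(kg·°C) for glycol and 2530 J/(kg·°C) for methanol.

T_f = Σ m_i c_i T_i / Σ m_i c_i:
T_f = (744.58×118.7 + 1082.1×(-19.09)) / (744.58 + 1082.1)
    = 67725 / 1826.7 ≈ 37.08 °C

T_f ≈ 37.1 °C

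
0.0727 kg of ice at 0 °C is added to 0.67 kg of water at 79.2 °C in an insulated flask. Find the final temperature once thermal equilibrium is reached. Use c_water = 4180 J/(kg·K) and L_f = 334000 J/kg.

T_f ≈ 63.6 °C

Setting the total heat transfer to zero:
melt ice: 0.0727×334000 = 24282
  warm the meltwater: 303.89 T
  water: 2800.6(T − 79.2)
3104.5 T = 221808 − 24282 = 197526
T ≈ 63.63 °C — above 0 °C, consistent with complete melting.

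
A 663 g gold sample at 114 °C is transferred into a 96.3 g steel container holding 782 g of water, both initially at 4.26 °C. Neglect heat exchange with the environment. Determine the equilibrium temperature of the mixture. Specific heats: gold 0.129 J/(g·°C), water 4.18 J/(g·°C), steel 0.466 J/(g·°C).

Conservation of energy gives ΣQ = 0:
663*0.129*(T − 114) + 782*4.18*(T − 4.26) + 96.3*0.466*(T − 4.26) = 0
(85.53 + 3268.8 + 44.88) T = 85.53*114 + 3268.8*4.26 + 44.88*4.26
T ≈ 7.02 °C

T_f ≈ 7.0 °C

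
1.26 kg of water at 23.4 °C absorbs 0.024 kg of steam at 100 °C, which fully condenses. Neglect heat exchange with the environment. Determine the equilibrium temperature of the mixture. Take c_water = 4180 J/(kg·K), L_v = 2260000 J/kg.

Conservation of energy gives ΣQ = 0:
steam→water at 100 °C releases m L_v = 0.024×2260000 = 54240
  condensed water 100 °C→T: 100.32(T − 100)
  water warms: 1.26×4180×(T − 23.4) = 5266.8(T − 23.4)
5367.1 T = 54240 + 10032 + 123243 = 187515
T ≈ 34.94 °C — below 100 °C, confirming all the steam condensed.

T_f ≈ 34.9 °C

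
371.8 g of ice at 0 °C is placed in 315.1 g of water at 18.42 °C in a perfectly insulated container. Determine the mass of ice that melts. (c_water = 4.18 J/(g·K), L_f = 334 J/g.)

Cooling the water to 0 °C releases 315.1·4.18·18.42 = 24261 J.
Melting all 371.8 g of ice would need 371.8·334 = 124181 J.
That's not enough to melt it all — equilibrium is at 0 °C with ice remaining.
m_melted·334 = 24261  ⇒  m_melted ≈ 72.64 g.

m_melted ≈ 72.6 g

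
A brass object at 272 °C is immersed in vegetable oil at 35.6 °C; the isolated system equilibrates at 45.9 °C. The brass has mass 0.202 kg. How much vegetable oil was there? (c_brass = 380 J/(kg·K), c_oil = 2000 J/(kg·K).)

Conservation of energy gives ΣQ = 0:
0.202·380·(45.9 − 272) + m·2000·(45.9 − 35.6) = 0
20600 m = 17355
m = 17355/20600 ≈ 0.8425 kg

m ≈ 0.842 kg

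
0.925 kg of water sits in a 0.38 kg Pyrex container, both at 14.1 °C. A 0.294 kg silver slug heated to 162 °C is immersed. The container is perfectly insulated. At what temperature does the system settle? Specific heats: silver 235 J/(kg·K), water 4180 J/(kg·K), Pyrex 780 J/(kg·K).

Net heat exchanged in the isolated system is zero:
0.294·235·(T − 162) + 0.925·4180·(T − 14.1) + 0.38·780·(T − 14.1) = 0
4232 T = 69889
T = 69889/4232 ≈ 16.51 °C

T_f ≈ 16.5 °C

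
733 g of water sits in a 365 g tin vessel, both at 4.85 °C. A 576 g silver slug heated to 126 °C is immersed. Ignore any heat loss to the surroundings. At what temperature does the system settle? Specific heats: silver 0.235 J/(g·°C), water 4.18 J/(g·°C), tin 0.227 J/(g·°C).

T_f ≈ 9.8 °C

Net heat exchanged in the isolated system is zero:
576*0.235*(T − 126) + 733*4.18*(T − 4.85) + 365*0.227*(T − 4.85) = 0
135.36(T − 126) + 3063.9(T − 4.85) + 82.86(T − 4.85) = 0
3282.2 T = 32317
T = 32317/3282.2 ≈ 9.85 °C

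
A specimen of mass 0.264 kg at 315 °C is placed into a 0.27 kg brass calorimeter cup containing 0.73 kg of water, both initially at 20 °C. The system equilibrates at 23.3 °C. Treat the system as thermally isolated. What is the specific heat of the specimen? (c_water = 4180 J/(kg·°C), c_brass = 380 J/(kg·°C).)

Let T be the final temperature. ΣQ_i = 0:
0.264·c·(23.3 − 315) + 0.73·4180·(23.3 − 20) + 0.27·380·(23.3 − 20) = 0
-77.01 c = -10408
c = -10408/-77.01 ≈ 135.2 J/(kg·°C)

c ≈ 135 J/(kg·°C)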